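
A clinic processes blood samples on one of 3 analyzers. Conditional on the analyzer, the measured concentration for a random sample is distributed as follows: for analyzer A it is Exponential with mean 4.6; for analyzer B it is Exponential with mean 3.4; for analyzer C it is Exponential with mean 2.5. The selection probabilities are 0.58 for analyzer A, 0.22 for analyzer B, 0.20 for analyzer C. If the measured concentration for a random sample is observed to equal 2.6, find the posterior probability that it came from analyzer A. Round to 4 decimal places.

Likelihoods f(2.6 | ·): A: 0.12353; B: 0.136903; C: 0.141382.
Posterior ∝ prior × likelihood. Numerator for A: 0.58·0.12353 = 0.0716472.
Normalizing constant: 0.58·0.12353 + 0.22·0.136903 + 0.2·0.141382 = 0.130042.
P(A | observation) = 0.0716472 / 0.130042 = 0.550953.

0.5510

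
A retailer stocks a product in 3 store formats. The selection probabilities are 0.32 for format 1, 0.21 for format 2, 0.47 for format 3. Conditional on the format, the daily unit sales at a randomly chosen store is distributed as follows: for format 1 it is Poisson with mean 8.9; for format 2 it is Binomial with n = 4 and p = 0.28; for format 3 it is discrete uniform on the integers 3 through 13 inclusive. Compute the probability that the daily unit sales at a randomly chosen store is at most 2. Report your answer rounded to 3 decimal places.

Conditional on each format, P(X ≤ 2): 1: 0.00675193; 2: 0.930632; 3: 0.
By total probability, P(X ≤ 2) = 0.32·0.00675193 + 0.21·0.930632 + 0.47·0 = 0.197593.

0.198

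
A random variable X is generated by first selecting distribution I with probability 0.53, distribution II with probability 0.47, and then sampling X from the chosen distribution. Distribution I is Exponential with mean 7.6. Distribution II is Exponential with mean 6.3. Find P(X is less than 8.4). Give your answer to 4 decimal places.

0.7006

Conditional on each component, P(X < 8.4): I: 0.668876; II: 0.736403.
By total probability, P(X < 8.4) = 0.53·0.668876 + 0.47·0.736403 = 0.700614.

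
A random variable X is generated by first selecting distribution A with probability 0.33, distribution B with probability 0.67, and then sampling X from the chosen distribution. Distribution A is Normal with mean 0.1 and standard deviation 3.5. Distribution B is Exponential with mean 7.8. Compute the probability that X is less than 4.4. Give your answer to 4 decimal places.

0.5827

Conditional on each component, P(X < 4.4): A: 0.890384; B: 0.43113.
By total probability, P(X < 4.4) = 0.33·0.890384 + 0.67·0.43113 = 0.582683.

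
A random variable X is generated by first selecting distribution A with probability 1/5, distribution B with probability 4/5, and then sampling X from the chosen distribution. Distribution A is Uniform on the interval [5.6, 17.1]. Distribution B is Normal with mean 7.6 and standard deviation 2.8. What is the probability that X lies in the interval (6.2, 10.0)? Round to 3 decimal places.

Conditional on each component, P(6.2 < X < 10.0): A: 0.330435; B: 0.495779.
By total probability, P(6.2 < X < 10.0) = 0.2·0.330435 + 0.8·0.495779 = 0.462711.

0.463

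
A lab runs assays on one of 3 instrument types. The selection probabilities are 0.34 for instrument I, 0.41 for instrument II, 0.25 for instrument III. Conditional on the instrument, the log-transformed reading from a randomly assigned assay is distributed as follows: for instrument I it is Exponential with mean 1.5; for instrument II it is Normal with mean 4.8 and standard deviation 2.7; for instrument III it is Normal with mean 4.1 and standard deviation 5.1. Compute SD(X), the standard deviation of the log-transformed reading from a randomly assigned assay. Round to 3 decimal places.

Per component, I: μ=1.5, E[X²]=4.5; II: μ=4.8, E[X²]=30.33; III: μ=4.1, E[X²]=42.82.
E[X] = 0.34·1.5 + 0.41·4.8 + 0.25·4.1 = 3.503.
E[X²] = 0.34·4.5 + 0.41·30.33 + 0.25·42.82 = 24.6703.
Var(X) = E[X²] − (E[X])² = 24.6703 − 12.271 = 12.3993.
SD(X) = √12.3993 = 3.52126.

3.521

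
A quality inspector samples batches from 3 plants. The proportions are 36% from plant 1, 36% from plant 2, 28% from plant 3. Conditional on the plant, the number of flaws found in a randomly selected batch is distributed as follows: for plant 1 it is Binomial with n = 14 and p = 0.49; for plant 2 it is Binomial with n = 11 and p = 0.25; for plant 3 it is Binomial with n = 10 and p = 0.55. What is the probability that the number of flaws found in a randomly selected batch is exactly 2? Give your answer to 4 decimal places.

0.1018

Conditional on each plant, P(X = 2): 1: 0.00676512; 2: 0.258104; 3: 0.0228896.
By total probability, P(X = 2) = 0.36·0.00676512 + 0.36·0.258104 + 0.28·0.0228896 = 0.101762.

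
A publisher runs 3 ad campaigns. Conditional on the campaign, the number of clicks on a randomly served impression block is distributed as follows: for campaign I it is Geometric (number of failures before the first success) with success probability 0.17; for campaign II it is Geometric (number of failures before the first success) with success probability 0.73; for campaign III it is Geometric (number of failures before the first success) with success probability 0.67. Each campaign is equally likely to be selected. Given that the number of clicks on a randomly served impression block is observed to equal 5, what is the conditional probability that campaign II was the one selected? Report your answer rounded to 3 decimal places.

0.015

Likelihoods P(X=5 | ·): I: 0.0669637; II: 0.00104747; III: 0.00262207.
Posterior ∝ prior × likelihood. Numerator for II: 0.333333·0.00104747 = 0.000349157.
Normalizing constant: 0.333333·0.0669637 + 0.333333·0.00104747 + 0.333333·0.00262207 = 0.0235444.
P(II | observation) = 0.000349157 / 0.0235444 = 0.0148297.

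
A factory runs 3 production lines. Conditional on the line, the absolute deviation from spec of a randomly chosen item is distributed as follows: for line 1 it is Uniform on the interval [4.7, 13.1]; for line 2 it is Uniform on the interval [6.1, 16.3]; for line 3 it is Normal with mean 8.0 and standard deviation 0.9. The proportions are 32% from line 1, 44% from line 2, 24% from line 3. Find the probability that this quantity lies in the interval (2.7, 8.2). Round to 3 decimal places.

Conditional on each line, P(2.7 < X < 8.2): 1: 0.416667; 2: 0.205882; 3: 0.58793.
By total probability, P(2.7 < X < 8.2) = 0.32·0.416667 + 0.44·0.205882 + 0.24·0.58793 = 0.365025.

0.365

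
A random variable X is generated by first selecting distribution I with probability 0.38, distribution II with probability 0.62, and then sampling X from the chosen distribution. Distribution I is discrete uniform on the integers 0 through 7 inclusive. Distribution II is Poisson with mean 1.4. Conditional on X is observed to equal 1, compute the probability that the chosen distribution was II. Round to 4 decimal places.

Likelihoods P(X=1 | ·): I: 0.125; II: 0.345236.
Posterior ∝ prior × likelihood. Numerator for II: 0.62·0.345236 = 0.214046.
Normalizing constant: 0.38·0.125 + 0.62·0.345236 = 0.261546.
P(II | observation) = 0.214046 / 0.261546 = 0.818388.

0.8184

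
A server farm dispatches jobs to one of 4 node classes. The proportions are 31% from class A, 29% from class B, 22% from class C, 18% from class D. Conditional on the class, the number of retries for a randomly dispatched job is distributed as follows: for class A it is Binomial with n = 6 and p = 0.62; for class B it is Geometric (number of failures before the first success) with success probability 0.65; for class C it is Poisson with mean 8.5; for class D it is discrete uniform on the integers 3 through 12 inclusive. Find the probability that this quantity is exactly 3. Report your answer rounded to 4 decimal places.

Conditional on each class, P(X = 3): A: 0.261551; B: 0.0278687; C: 0.0208258; D: 0.1.
By total probability, P(X = 3) = 0.31·0.261551 + 0.29·0.0278687 + 0.22·0.0208258 + 0.18·0.1 = 0.111744.

0.1117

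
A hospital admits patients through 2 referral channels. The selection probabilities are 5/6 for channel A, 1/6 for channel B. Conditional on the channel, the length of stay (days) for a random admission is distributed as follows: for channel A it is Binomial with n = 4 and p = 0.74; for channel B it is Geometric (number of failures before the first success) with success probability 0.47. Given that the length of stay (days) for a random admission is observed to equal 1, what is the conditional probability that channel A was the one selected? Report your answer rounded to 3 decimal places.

0.511

Likelihoods P(X=1 | ·): A: 0.052025; B: 0.2491.
Posterior ∝ prior × likelihood. Numerator for A: 0.833333·0.052025 = 0.0433541.
Normalizing constant: 0.833333·0.052025 + 0.166667·0.2491 = 0.0848708.
P(A | observation) = 0.0433541 / 0.0848708 = 0.510825.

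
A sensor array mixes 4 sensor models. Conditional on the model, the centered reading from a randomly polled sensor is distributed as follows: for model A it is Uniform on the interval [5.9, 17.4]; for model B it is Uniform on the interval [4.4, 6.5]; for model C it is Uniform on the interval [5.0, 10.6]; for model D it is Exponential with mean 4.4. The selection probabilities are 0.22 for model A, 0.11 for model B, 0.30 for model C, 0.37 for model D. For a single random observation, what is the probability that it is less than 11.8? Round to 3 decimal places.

Conditional on each model, P(X < 11.8): A: 0.513043; B: 1; C: 1; D: 0.931561.
By total probability, P(X < 11.8) = 0.22·0.513043 + 0.11·1 + 0.3·1 + 0.37·0.931561 = 0.867547.

0.868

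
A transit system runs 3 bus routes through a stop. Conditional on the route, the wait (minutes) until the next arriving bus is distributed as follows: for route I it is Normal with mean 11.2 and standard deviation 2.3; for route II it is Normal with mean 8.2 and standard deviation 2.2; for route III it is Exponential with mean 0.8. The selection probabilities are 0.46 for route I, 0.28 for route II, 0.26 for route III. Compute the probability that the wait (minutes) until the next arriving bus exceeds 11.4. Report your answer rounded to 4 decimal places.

0.2345

Conditional on each route, P(X > 11.4): I: 0.465353; II: 0.0728976; III: 6.47595e-07.
By total probability, P(X > 11.4) = 0.46·0.465353 + 0.28·0.0728976 + 0.26·6.47595e-07 = 0.234474.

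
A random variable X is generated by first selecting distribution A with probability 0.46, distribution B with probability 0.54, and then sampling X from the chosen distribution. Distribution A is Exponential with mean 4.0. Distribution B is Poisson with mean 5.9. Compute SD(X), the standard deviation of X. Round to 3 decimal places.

3.383

Per component, A: μ=4, E[X²]=32; B: μ=5.9, E[X²]=40.71.
E[X] = 0.46·4 + 0.54·5.9 = 5.026.
E[X²] = 0.46·32 + 0.54·40.71 = 36.7034.
Var(X) = E[X²] − (E[X])² = 36.7034 − 25.2607 = 11.4427.
SD(X) = √11.4427 = 3.38271.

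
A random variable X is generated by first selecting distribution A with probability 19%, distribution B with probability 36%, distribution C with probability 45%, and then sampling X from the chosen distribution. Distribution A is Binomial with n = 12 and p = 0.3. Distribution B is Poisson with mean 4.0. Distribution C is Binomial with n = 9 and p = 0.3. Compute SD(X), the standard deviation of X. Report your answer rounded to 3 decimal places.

Per component, A: μ=3.6, E[X²]=15.48; B: μ=4, E[X²]=20; C: μ=2.7, E[X²]=9.18.
E[X] = 0.19·3.6 + 0.36·4 + 0.45·2.7 = 3.339.
E[X²] = 0.19·15.48 + 0.36·20 + 0.45·9.18 = 14.2722.
Var(X) = E[X²] − (E[X])² = 14.2722 − 11.1489 = 3.12328.
SD(X) = √3.12328 = 1.76728.

1.767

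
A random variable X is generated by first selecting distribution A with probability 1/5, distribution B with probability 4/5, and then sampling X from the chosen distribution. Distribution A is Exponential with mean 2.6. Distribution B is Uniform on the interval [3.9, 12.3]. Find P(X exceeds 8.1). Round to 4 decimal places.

Conditional on each component, P(X > 8.1): A: 0.0443614; B: 0.5.
By total probability, P(X > 8.1) = 0.2·0.0443614 + 0.8·0.5 = 0.408872.

0.4089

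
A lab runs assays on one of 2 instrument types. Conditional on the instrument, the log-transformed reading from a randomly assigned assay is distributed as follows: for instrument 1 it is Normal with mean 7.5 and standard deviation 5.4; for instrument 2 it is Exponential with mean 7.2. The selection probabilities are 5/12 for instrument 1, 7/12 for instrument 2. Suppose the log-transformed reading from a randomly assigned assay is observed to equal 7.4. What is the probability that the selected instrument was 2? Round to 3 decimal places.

0.485

Likelihoods f(7.4 | ·): 1: 0.0738655; 2: 0.0496946.
Posterior ∝ prior × likelihood. Numerator for 2: 0.583333·0.0496946 = 0.0289885.
Normalizing constant: 0.416667·0.0738655 + 0.583333·0.0496946 = 0.0597658.
P(2 | observation) = 0.0289885 / 0.0597658 = 0.485035.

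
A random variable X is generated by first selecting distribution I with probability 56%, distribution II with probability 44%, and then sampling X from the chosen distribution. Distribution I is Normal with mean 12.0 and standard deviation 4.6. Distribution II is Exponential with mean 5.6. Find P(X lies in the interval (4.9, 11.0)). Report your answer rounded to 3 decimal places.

Conditional on each component, P(4.9 < X < 11.0): I: 0.352594; II: 0.276606.
By total probability, P(4.9 < X < 11.0) = 0.56·0.352594 + 0.44·0.276606 = 0.319159.

0.319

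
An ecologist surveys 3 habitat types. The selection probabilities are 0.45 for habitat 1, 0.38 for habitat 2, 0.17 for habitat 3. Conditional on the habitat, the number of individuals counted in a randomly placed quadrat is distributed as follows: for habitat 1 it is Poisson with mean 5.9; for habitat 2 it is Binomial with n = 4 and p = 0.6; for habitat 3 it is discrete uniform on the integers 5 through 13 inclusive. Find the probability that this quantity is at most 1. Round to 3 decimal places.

0.077

Conditional on each habitat, P(X ≤ 1): 1: 0.0189022; 2: 0.1792; 3: 0.
By total probability, P(X ≤ 1) = 0.45·0.0189022 + 0.38·0.1792 + 0.17·0 = 0.076602.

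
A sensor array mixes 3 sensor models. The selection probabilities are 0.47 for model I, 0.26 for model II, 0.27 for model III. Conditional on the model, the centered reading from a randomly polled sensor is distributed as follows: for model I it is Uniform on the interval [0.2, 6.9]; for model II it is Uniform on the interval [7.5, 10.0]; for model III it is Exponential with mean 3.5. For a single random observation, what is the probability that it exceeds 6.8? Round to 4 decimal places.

0.3057

Conditional on each model, P(X > 6.8): I: 0.0149254; II: 1; III: 0.143294.
By total probability, P(X > 6.8) = 0.47·0.0149254 + 0.26·1 + 0.27·0.143294 = 0.305704.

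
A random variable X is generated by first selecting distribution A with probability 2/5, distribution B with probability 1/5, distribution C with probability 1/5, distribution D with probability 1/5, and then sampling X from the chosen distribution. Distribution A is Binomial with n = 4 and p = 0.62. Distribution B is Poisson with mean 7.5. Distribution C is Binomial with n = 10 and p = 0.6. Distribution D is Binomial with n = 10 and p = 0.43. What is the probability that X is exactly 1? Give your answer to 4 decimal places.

Conditional on each component, P(X = 1): A: 0.136083; B: 0.00414813; C: 0.00157286; D: 0.0273113.
By total probability, P(X = 1) = 0.4·0.136083 + 0.2·0.00414813 + 0.2·0.00157286 + 0.2·0.0273113 = 0.0610395.

0.0610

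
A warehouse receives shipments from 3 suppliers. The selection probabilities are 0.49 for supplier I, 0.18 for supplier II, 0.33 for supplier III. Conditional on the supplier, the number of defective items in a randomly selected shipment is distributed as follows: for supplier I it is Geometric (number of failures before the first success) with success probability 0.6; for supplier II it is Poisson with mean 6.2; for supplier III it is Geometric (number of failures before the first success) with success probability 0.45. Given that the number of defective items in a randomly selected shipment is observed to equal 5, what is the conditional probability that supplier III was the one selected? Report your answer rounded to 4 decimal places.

Likelihoods P(X=5 | ·): I: 0.006144; II: 0.154936; III: 0.0226478.
Posterior ∝ prior × likelihood. Numerator for III: 0.33·0.0226478 = 0.00747377.
Normalizing constant: 0.49·0.006144 + 0.18·0.154936 + 0.33·0.0226478 = 0.0383728.
P(III | observation) = 0.00747377 / 0.0383728 = 0.194768.

0.1948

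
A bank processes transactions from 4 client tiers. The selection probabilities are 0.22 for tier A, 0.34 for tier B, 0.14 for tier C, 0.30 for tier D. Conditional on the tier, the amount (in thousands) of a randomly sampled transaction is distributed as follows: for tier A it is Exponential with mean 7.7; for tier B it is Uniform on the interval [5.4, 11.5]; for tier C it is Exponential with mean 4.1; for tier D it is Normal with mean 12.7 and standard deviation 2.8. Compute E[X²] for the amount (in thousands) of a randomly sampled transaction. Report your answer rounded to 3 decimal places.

For each component E[X²] = Var + (mean)², giving A: 118.58; B: 74.5033; C: 33.62; D: 169.13.
Overall E[X²] = 0.22·118.58 + 0.34·74.5033 + 0.14·33.62 + 0.3·169.13 = 106.865.

106.865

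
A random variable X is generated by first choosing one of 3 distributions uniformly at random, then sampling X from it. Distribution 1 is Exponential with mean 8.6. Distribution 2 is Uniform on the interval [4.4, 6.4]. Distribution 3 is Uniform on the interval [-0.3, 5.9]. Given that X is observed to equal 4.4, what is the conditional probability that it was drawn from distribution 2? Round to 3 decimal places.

Likelihoods f(4.4 | ·): 1: 0.0697115; 2: 0.5; 3: 0.16129.
Posterior ∝ prior × likelihood. Numerator for 2: 0.333333·0.5 = 0.166667.
Normalizing constant: 0.333333·0.0697115 + 0.333333·0.5 + 0.333333·0.16129 = 0.243667.
P(2 | observation) = 0.166667 / 0.243667 = 0.683993.

0.684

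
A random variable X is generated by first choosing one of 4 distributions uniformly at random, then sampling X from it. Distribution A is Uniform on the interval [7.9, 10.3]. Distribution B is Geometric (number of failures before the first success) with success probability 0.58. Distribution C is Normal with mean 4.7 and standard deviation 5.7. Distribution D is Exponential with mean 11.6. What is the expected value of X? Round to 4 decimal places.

6.5310

Component means — A: 9.1; B: 0.724138; C: 4.7; D: 11.6.
E[X] = 0.25·9.1 + 0.25·0.724138 + 0.25·4.7 + 0.25·11.6 = 6.53103.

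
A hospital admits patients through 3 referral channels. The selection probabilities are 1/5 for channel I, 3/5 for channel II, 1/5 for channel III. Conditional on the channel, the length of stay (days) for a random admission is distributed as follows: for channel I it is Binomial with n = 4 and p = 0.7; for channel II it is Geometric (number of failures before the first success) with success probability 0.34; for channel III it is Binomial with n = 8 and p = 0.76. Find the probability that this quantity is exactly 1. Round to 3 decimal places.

Conditional on each channel, P(X = 1): I: 0.0756; II: 0.2244; III: 0.000278857.
By total probability, P(X = 1) = 0.2·0.0756 + 0.6·0.2244 + 0.2·0.000278857 = 0.149816.

0.150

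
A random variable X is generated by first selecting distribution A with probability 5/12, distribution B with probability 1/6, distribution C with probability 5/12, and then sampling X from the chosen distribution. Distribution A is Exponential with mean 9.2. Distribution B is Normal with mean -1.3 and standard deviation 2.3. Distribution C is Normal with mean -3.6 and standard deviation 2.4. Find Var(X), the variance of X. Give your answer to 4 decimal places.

Per component, A: μ=9.2, E[X²]=169.28; B: μ=-1.3, E[X²]=6.98; C: μ=-3.6, E[X²]=18.72.
E[X] = 0.416667·9.2 + 0.166667·-1.3 + 0.416667·-3.6 = 2.11667.
E[X²] = 0.416667·169.28 + 0.166667·6.98 + 0.416667·18.72 = 79.4967.
Var(X) = E[X²] − (E[X])² = 79.4967 − 4.48028 = 75.0164.

75.0164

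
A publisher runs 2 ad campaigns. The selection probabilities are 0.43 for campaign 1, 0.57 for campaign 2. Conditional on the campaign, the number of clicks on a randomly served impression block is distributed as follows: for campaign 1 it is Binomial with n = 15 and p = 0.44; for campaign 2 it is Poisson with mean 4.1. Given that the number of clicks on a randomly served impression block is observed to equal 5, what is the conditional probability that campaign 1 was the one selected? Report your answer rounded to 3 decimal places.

Likelihoods P(X=5 | ·): 1: 0.15021; 2: 0.160004.
Posterior ∝ prior × likelihood. Numerator for 1: 0.43·0.15021 = 0.0645903.
Normalizing constant: 0.43·0.15021 + 0.57·0.160004 = 0.155793.
P(1 | observation) = 0.0645903 / 0.155793 = 0.414592.

0.415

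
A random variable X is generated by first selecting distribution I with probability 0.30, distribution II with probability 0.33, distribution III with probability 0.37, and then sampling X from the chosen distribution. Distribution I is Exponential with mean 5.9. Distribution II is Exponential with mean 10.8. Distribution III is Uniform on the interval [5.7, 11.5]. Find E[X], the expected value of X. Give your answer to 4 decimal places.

Component means — I: 5.9; II: 10.8; III: 8.6.
E[X] = 0.3·5.9 + 0.33·10.8 + 0.37·8.6 = 8.516.

8.5160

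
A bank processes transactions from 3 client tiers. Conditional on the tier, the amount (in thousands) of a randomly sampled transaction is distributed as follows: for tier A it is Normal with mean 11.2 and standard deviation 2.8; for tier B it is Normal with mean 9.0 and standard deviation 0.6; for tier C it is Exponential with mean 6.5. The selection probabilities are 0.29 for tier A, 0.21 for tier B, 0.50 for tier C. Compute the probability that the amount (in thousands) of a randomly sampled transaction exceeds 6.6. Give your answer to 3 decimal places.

0.667

Conditional on each tier, P(X > 6.6): A: 0.949794; B: 0.999968; C: 0.362263.
By total probability, P(X > 6.6) = 0.29·0.949794 + 0.21·0.999968 + 0.5·0.362263 = 0.666565.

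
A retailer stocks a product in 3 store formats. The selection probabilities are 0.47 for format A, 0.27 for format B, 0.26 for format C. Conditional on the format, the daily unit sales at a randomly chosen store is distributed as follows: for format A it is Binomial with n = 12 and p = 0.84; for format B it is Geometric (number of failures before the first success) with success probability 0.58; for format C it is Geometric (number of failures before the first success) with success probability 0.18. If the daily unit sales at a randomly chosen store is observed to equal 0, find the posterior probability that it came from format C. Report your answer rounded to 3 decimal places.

Likelihoods P(X=0 | ·): A: 2.81475e-10; B: 0.58; C: 0.18.
Posterior ∝ prior × likelihood. Numerator for C: 0.26·0.18 = 0.0468.
Normalizing constant: 0.47·2.81475e-10 + 0.27·0.58 + 0.26·0.18 = 0.2034.
P(C | observation) = 0.0468 / 0.2034 = 0.230088.

0.230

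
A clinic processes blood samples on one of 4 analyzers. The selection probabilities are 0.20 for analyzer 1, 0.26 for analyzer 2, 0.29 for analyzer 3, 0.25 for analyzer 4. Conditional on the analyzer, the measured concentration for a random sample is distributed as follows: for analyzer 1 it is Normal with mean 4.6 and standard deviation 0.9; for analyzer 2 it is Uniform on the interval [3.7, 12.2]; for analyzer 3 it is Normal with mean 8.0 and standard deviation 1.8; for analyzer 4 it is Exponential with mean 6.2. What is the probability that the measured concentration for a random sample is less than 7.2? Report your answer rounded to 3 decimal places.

Conditional on each analyzer, P(X < 7.2): 1: 0.998067; 2: 0.411765; 3: 0.328361; 4: 0.686918.
By total probability, P(X < 7.2) = 0.2·0.998067 + 0.26·0.411765 + 0.29·0.328361 + 0.25·0.686918 = 0.573626.

0.574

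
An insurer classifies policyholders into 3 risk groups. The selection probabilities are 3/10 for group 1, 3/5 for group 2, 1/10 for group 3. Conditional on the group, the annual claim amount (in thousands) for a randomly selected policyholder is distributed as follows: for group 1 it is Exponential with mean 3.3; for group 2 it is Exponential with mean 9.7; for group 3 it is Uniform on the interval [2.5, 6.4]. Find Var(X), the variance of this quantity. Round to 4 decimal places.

68.9140

Per component, 1: μ=3.3, E[X²]=21.78; 2: μ=9.7, E[X²]=188.18; 3: μ=4.45, E[X²]=21.07.
E[X] = 0.3·3.3 + 0.6·9.7 + 0.1·4.45 = 7.255.
E[X²] = 0.3·21.78 + 0.6·188.18 + 0.1·21.07 = 121.549.
Var(X) = E[X²] − (E[X])² = 121.549 − 52.635 = 68.914.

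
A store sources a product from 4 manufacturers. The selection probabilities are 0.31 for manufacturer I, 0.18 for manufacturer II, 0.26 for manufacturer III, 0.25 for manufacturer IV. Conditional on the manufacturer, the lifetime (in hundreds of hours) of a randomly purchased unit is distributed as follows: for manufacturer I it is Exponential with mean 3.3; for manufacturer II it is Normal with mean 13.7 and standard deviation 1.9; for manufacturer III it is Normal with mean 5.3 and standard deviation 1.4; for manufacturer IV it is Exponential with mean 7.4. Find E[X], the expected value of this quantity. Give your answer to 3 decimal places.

Component means — I: 3.3; II: 13.7; III: 5.3; IV: 7.4.
E[X] = 0.31·3.3 + 0.18·13.7 + 0.26·5.3 + 0.25·7.4 = 6.717.

6.717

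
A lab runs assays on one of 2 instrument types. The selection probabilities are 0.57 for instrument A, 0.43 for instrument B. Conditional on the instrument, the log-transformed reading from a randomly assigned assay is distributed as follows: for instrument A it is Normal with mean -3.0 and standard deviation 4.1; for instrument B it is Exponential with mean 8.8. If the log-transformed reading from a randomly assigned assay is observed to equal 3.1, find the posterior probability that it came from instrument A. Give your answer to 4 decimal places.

Likelihoods f(3.1 | ·): A: 0.0321704; B: 0.0798964.
Posterior ∝ prior × likelihood. Numerator for A: 0.57·0.0321704 = 0.0183372.
Normalizing constant: 0.57·0.0321704 + 0.43·0.0798964 = 0.0526926.
P(A | observation) = 0.0183372 / 0.0526926 = 0.348002.

0.3480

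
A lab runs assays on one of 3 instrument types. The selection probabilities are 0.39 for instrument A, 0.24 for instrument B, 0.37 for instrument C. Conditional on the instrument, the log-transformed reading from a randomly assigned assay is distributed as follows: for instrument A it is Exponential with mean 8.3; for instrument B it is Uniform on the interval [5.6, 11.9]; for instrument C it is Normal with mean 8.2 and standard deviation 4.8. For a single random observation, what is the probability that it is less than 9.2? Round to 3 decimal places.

0.614

Conditional on each instrument, P(X < 9.2): A: 0.669924; B: 0.571429; C: 0.582516.
By total probability, P(X < 9.2) = 0.39·0.669924 + 0.24·0.571429 + 0.37·0.582516 = 0.613944.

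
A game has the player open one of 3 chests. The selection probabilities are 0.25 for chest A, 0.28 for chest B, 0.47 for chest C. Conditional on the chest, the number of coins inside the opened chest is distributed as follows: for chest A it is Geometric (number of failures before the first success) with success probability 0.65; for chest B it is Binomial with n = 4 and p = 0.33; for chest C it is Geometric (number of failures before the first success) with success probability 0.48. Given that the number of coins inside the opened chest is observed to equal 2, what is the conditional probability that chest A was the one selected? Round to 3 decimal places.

Likelihoods P(X=2 | ·): A: 0.079625; B: 0.293311; C: 0.129792.
Posterior ∝ prior × likelihood. Numerator for A: 0.25·0.079625 = 0.0199062.
Normalizing constant: 0.25·0.079625 + 0.28·0.293311 + 0.47·0.129792 = 0.163036.
P(A | observation) = 0.0199062 / 0.163036 = 0.122098.

0.122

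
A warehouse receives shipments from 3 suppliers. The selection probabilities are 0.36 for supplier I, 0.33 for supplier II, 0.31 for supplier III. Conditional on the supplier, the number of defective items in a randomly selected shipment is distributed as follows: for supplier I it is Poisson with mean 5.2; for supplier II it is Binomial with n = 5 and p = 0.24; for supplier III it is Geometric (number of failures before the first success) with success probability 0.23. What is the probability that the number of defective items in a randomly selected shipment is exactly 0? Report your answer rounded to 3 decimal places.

0.157

Conditional on each supplier, P(X = 0): I: 0.00551656; II: 0.253553; III: 0.23.
By total probability, P(X = 0) = 0.36·0.00551656 + 0.33·0.253553 + 0.31·0.23 = 0.156958.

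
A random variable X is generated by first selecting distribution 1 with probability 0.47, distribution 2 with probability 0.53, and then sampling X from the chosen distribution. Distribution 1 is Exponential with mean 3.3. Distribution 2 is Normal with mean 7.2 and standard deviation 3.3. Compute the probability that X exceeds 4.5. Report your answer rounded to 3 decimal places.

0.541

Conditional on each component, P(X > 4.5): 1: 0.255729; 2: 0.793373.
By total probability, P(X > 4.5) = 0.47·0.255729 + 0.53·0.793373 = 0.540681.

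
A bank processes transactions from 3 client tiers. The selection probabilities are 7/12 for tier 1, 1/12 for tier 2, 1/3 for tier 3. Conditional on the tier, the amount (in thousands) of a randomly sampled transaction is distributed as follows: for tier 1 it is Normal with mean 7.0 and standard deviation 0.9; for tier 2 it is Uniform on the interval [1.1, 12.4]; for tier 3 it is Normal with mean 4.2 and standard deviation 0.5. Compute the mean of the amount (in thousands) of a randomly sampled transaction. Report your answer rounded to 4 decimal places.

Component means — 1: 7; 2: 6.75; 3: 4.2.
E[X] = 0.583333·7 + 0.0833333·6.75 + 0.333333·4.2 = 6.04583.

6.0458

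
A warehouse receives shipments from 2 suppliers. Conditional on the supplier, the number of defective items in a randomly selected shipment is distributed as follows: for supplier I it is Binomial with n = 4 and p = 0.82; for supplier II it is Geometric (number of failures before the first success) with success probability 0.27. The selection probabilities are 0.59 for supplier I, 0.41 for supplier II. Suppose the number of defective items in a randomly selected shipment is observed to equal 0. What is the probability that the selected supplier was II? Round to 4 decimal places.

0.9944

Likelihoods P(X=0 | ·): I: 0.00104976; II: 0.27.
Posterior ∝ prior × likelihood. Numerator for II: 0.41·0.27 = 0.1107.
Normalizing constant: 0.59·0.00104976 + 0.41·0.27 = 0.111319.
P(II | observation) = 0.1107 / 0.111319 = 0.994436.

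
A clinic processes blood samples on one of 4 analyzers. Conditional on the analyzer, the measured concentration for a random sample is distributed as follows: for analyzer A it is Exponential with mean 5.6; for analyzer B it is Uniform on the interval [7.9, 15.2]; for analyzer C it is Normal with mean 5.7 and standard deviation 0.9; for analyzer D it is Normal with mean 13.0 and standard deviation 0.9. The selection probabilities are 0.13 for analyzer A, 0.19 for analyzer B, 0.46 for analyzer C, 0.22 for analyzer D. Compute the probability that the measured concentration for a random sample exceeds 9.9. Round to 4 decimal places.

0.3801

Conditional on each analyzer, P(X > 9.9): A: 0.170698; B: 0.726027; C: 1.53063e-06; D: 0.999714.
By total probability, P(X > 9.9) = 0.13·0.170698 + 0.19·0.726027 + 0.46·1.53063e-06 + 0.22·0.999714 = 0.380074.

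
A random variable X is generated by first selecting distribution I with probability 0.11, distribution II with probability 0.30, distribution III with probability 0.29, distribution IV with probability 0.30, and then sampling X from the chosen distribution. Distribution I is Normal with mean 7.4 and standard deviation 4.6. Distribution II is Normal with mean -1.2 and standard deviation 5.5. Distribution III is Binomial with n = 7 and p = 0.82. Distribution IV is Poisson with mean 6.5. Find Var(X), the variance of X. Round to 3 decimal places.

25.784

Per component, I: μ=7.4, E[X²]=75.92; II: μ=-1.2, E[X²]=31.69; III: μ=5.74, E[X²]=33.9808; IV: μ=6.5, E[X²]=48.75.
E[X] = 0.11·7.4 + 0.3·-1.2 + 0.29·5.74 + 0.3·6.5 = 4.0686.
E[X²] = 0.11·75.92 + 0.3·31.69 + 0.29·33.9808 + 0.3·48.75 = 42.3376.
Var(X) = E[X²] − (E[X])² = 42.3376 − 16.5535 = 25.7841.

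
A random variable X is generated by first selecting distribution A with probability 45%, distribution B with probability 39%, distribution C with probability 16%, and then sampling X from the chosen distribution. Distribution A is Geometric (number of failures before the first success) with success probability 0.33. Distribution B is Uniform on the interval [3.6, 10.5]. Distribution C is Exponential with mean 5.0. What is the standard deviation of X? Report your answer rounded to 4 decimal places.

Per component, A: μ=2.0303, E[X²]=10.2746; B: μ=7.05, E[X²]=53.67; C: μ=5, E[X²]=50.
E[X] = 0.45·2.0303 + 0.39·7.05 + 0.16·5 = 4.46314.
E[X²] = 0.45·10.2746 + 0.39·53.67 + 0.16·50 = 33.5549.
Var(X) = E[X²] − (E[X])² = 33.5549 − 19.9196 = 13.6353.
SD(X) = √13.6353 = 3.6926.

3.6926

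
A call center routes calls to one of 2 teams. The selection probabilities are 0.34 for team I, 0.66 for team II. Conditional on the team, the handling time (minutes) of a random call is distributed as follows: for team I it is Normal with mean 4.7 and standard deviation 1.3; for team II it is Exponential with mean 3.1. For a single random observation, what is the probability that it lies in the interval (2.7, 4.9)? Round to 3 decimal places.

0.310

Conditional on each team, P(2.7 < X < 4.9): I: 0.499167; II: 0.212704.
By total probability, P(2.7 < X < 4.9) = 0.34·0.499167 + 0.66·0.212704 = 0.310101.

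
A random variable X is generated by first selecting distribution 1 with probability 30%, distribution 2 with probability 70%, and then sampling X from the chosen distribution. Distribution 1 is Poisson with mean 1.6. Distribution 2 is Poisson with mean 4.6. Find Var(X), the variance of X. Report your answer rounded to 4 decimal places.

Per component, 1: μ=1.6, E[X²]=4.16; 2: μ=4.6, E[X²]=25.76.
E[X] = 0.3·1.6 + 0.7·4.6 = 3.7.
E[X²] = 0.3·4.16 + 0.7·25.76 = 19.28.
Var(X) = E[X²] − (E[X])² = 19.28 − 13.69 = 5.59.

5.5900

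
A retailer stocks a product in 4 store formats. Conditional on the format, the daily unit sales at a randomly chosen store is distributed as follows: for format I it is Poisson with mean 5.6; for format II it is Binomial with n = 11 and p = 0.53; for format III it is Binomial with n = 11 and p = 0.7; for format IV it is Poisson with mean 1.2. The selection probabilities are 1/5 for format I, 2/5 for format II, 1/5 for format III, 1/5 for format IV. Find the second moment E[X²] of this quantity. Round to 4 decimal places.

34.9316

For each component E[X²] = Var + (mean)², giving I: 36.96; II: 36.729; III: 61.6; IV: 2.64.
Overall E[X²] = 0.2·36.96 + 0.4·36.729 + 0.2·61.6 + 0.2·2.64 = 34.9316.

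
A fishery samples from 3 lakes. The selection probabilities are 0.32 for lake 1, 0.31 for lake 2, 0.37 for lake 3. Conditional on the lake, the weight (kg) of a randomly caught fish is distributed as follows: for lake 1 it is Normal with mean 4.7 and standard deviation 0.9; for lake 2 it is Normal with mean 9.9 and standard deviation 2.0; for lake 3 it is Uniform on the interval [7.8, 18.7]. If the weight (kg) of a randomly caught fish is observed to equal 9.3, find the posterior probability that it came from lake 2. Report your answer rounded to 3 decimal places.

Likelihoods f(9.3 | ·): 1: 9.41957e-07; 2: 0.190694; 3: 0.0917431.
Posterior ∝ prior × likelihood. Numerator for 2: 0.31·0.190694 = 0.0591151.
Normalizing constant: 0.32·9.41957e-07 + 0.31·0.190694 + 0.37·0.0917431 = 0.0930604.
P(2 | observation) = 0.0591151 / 0.0930604 = 0.635234.

0.635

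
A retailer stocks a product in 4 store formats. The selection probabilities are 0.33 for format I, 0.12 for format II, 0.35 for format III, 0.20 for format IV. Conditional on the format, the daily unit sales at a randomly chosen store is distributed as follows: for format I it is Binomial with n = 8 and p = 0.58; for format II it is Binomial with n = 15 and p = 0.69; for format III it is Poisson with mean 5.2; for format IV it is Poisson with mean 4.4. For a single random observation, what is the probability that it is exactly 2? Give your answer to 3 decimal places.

0.067

Conditional on each format, P(X = 2): I: 0.0517023; II: 1.22065e-05; III: 0.074584; IV: 0.118845.
By total probability, P(X = 2) = 0.33·0.0517023 + 0.12·1.22065e-05 + 0.35·0.074584 + 0.2·0.118845 = 0.0669365.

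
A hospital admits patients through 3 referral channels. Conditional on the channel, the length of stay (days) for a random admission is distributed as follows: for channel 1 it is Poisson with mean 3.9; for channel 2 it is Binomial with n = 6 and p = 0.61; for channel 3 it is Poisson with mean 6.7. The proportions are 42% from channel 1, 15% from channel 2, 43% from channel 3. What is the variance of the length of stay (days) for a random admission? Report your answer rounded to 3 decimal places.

Per component, 1: μ=3.9, E[X²]=19.11; 2: μ=3.66, E[X²]=14.823; 3: μ=6.7, E[X²]=51.59.
E[X] = 0.42·3.9 + 0.15·3.66 + 0.43·6.7 = 5.068.
E[X²] = 0.42·19.11 + 0.15·14.823 + 0.43·51.59 = 32.4334.
Var(X) = E[X²] − (E[X])² = 32.4334 − 25.6846 = 6.74873.

6.749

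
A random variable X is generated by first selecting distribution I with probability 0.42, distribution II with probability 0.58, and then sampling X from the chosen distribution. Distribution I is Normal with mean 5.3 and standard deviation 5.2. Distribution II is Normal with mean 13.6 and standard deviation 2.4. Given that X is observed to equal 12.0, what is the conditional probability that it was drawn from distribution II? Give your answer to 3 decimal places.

Likelihoods f(12.0 | ·): I: 0.0334513; II: 0.133103.
Posterior ∝ prior × likelihood. Numerator for II: 0.58·0.133103 = 0.0771999.
Normalizing constant: 0.42·0.0334513 + 0.58·0.133103 = 0.0912495.
P(II | observation) = 0.0771999 / 0.0912495 = 0.846031.

0.846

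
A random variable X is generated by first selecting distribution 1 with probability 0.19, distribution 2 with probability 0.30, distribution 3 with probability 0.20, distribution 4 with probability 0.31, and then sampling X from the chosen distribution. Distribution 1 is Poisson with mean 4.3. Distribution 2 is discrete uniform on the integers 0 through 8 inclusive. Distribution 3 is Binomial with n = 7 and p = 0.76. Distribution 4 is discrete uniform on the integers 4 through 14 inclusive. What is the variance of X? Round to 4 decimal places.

10.7873

Per component, 1: μ=4.3, E[X²]=22.79; 2: μ=4, E[X²]=22.6667; 3: μ=5.32, E[X²]=29.5792; 4: μ=9, E[X²]=91.
E[X] = 0.19·4.3 + 0.3·4 + 0.2·5.32 + 0.31·9 = 5.871.
E[X²] = 0.19·22.79 + 0.3·22.6667 + 0.2·29.5792 + 0.31·91 = 45.2559.
Var(X) = E[X²] − (E[X])² = 45.2559 − 34.4686 = 10.7873.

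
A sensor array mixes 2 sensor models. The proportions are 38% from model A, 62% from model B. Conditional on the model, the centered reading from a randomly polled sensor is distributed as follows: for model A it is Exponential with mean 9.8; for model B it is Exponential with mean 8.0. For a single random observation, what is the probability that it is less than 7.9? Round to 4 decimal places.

0.5993

Conditional on each model, P(X < 7.9): A: 0.553414; B: 0.627493.
By total probability, P(X < 7.9) = 0.38·0.553414 + 0.62·0.627493 = 0.599343.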